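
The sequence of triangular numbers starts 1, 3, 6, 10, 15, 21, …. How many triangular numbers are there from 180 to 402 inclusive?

9

The n-th triangular number is n(n+1)/2.
Smallest index with value ≥ 180: n = 19 (giving 190).
Largest index with value ≤ 402: n = 27 (giving 378).
Indices 19 through 27: 9 terms.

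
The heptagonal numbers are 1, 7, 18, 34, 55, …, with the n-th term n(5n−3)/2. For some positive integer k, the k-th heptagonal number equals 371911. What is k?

Set n(5n−3)/2 = 371911, giving 5n² − 3n − 743822 = 0.
The discriminant is 9 + 40·371911 = 14876449, and √14876449 = 3857.
So n = (3 + 3857) / 10 = 3860/10 = 386.

386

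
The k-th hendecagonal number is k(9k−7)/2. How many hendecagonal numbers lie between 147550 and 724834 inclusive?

The n-th hendecagonal number is n(9n−7)/2.
Smallest index with value ≥ 147550: n = 182 (giving 148421).
Largest index with value ≤ 724834: n = 401 (giving 722201).
Indices 182 through 401: 220 terms.

220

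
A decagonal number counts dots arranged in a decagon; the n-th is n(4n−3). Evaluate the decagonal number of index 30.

3510

30·(4·30 − 3) = 30·117 = 3510.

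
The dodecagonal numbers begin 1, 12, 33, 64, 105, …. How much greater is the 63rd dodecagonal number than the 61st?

63·(5·63 − 4) = 19593 and 61·(5·61 − 4) = 18361.
Difference: 19593 − 18361 = 1232.

1232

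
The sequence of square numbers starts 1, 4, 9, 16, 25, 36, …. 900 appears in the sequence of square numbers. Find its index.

30

We need n² = 900, so n = √900 = 30.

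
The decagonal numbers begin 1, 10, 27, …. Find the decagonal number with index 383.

The 383rd decagonal number is n(4n−3) with n = 383.
383·(4·383 − 3) = 383·1529 = 585607.

585607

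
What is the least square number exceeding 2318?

Solve n² > 2318 for integer n.
The largest n with value ≤ 2318 is 48 (since 2304 ≤ 2318 < 2401), so the first above is n = 49, value 2401.

2401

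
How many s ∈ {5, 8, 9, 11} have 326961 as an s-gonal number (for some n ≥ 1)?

1

s = 5: P(5, 467) = 326900 and P(5, 468) = 328302; 326961 is not s-gonal.
s = 8: P(8, 330) = 326040 and P(8, 331) = 328021; 326961 is not s-gonal.
s = 9: P(9, 306) = 326961. ✓
s = 11: P(11, 269) = 324683 and P(11, 270) = 327105; 326961 is not s-gonal.
Hits: s ∈ {9} → 1.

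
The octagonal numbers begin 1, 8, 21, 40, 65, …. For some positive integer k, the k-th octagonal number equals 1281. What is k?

21

Set n(3n−2) = 1281, giving 3n² − 2n − 1281 = 0.
So n = (2 + 124) / 6 = 126/6 = 21.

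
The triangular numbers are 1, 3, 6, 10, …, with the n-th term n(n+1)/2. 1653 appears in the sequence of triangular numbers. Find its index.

Set n(n+1)/2 = 1653, giving n² + n − 3306 = 0.
The discriminant is 1 + 8·1653 = 13225, and √13225 = 115.
So n = (-1 + 115) / 2 = 114/2 = 57.
Check: 57·58/2 = 1653. ✓

57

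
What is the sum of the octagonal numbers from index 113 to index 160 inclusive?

Σ i(3i−2) = 3Σi² − 2Σi over i = 113..160.
Σi = 12880 − 6328 = 6552 and Σi² = 1378160 − 474600 = 903560.
3·903560 − 2·6552 = 2697576.

2697576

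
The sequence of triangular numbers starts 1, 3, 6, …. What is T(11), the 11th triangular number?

66

The 11th triangular number is n(n+1)/2 with n = 11.
11·12/2 = 132/2 = 66.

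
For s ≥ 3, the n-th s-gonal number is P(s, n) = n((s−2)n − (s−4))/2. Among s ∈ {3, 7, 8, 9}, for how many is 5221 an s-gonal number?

s = 3: P(3, 101) = 5151 and P(3, 102) = 5253; 5221 is not s-gonal.
s = 7: P(7, 46) = 5221. ✓
s = 8: P(8, 42) = 5208 and P(8, 43) = 5461; 5221 is not s-gonal.
s = 9: P(9, 38) = 4959 and P(9, 39) = 5226; 5221 is not s-gonal.
Hits: s ∈ {7} → 1.

1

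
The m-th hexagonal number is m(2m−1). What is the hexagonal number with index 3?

15

3·(2·3 − 1) = 3·5 = 15.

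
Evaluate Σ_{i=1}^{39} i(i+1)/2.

Σ i(i+1)/2 = (Σi² + Σi) / 2 over i = 1..39.
Σi = 780 and Σi² = 20540.
(1·20540 + 1·780) / 2 = 21320/2 = 10660.

10660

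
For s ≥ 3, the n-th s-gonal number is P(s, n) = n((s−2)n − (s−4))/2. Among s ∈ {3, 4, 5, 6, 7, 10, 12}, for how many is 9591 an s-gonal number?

s = 3: P(3, 138) = 9591. ✓
s = 4: P(4, 97) = 9409 and P(4, 98) = 9604; 9591 is not s-gonal.
s = 5: P(5, 80) = 9560 and P(5, 81) = 9801; 9591 is not s-gonal.
s = 6: P(6, 69) = 9453 and P(6, 70) = 9730; 9591 is not s-gonal.
s = 7: P(7, 62) = 9517 and P(7, 63) = 9828; 9591 is not s-gonal.
s = 10: P(10, 49) = 9457 and P(10, 50) = 9850; 9591 is not s-gonal.
s = 12: P(12, 44) = 9504 and P(12, 45) = 9945; 9591 is not s-gonal.
Hits: s ∈ {3} → 1.

1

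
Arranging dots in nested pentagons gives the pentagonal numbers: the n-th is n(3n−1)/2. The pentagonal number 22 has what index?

4

Set n(3n−1)/2 = 22, giving 3n² − n − 44 = 0.
The discriminant is 1 + 24·22 = 529, and √529 = 23.
So n = (1 + 23) / 6 = 24/6 = 4.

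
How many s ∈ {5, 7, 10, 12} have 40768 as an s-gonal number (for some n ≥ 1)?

1

s = 5: P(5, 165) = 40755 and P(5, 166) = 41251; 40768 is not s-gonal.
s = 7: P(7, 128) = 40768. ✓
s = 10: P(10, 101) = 40501 and P(10, 102) = 41310; 40768 is not s-gonal.
s = 12: P(12, 90) = 40140 and P(12, 91) = 41041; 40768 is not s-gonal.
Hits: s ∈ {7} → 1.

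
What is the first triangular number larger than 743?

780

Solve n(n+1)/2 > 743 for integer n.
The largest n with value ≤ 743 is 38 (since 741 ≤ 743 < 780), so the first above is n = 39, value 780.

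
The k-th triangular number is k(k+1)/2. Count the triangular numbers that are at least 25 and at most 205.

13

The n-th triangular number is n(n+1)/2.
Smallest index with value ≥ 25: n = 7 (giving 28).
Largest index with value ≤ 205: n = 19 (giving 190).
Indices 7 through 19: 13 terms.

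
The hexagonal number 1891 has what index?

Set n(2n−1) = 1891, giving 2n² − n − 1891 = 0.
The discriminant is 1 + 8·1891 = 15129, and √15129 = 123.
So n = (1 + 123) / 4 = 124/4 = 31.
Check: 31·(2·31 − 1) = 1891. ✓

31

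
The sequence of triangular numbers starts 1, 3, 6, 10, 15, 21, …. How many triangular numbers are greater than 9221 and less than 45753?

The n-th triangular number is n(n+1)/2.
Smallest index with value > 9221: n = 136 (giving 9316).
Largest index with value < 45753: n = 301 (giving 45451).
Indices 136 through 301: 166 terms.

166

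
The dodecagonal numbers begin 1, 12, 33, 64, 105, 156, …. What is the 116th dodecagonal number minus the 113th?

116·(5·116 − 4) = 66816 and 113·(5·113 − 4) = 63393.
Difference: 66816 − 63393 = 3423.

3423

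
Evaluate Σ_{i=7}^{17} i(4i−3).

6380

Σ i(4i−3) = 4Σi² − 3Σi over i = 7..17.
Σi = 153 − 21 = 132 and Σi² = 1785 − 91 = 1694.
4·1694 − 3·132 = 6380.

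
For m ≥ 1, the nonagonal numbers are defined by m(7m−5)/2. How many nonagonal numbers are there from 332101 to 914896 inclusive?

203

The n-th nonagonal number is n(7n−5)/2.
Smallest index with value ≥ 332101: n = 309 (giving 333411).
Largest index with value ≤ 914896: n = 511 (giving 912646).
Indices 309 through 511: 203 terms.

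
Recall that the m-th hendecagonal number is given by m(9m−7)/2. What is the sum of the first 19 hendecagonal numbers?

Σ i(9i−7)/2 = (9Σi² − 7Σi) / 2 over i = 1..19.
Σi = 190 and Σi² = 2470.
(9·2470 − 7·190) / 2 = 20900/2 = 10450.

10450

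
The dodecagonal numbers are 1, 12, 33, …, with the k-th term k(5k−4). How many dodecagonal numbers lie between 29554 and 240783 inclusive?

142

The n-th dodecagonal number is n(5n−4).
Smallest index with value ≥ 29554: n = 78 (giving 30108).
Largest index with value ≤ 240783: n = 219 (giving 238929).
Indices 78 through 219: 142 terms.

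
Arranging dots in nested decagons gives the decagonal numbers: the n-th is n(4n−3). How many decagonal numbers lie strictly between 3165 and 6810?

The n-th decagonal number is n(4n−3).
Smallest index with value > 3165: n = 29 (giving 3277).
Largest index with value < 6810: n = 41 (giving 6601).
Indices 29 through 41: 13 terms.

13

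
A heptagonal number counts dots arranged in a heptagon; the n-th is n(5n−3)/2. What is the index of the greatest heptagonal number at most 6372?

Solve n(5n−3)/2 ≤ 6372 for integer n.
n = 50 gives 6175 ≤ 6372, while n = 51 gives 6426 > 6372; so the answer is index 50.

50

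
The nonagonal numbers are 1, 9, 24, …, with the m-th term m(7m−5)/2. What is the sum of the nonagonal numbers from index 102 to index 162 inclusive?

3766079

Σ i(7i−5)/2 = (7Σi² − 5Σi) / 2 over i = 102..162.
Σi = 13203 − 5151 = 8052 and Σi² = 1430325 − 348551 = 1081774.
(7·1081774 − 5·8052) / 2 = 7532158/2 = 3766079.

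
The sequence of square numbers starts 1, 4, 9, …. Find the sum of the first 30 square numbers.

9455

Σ_{i=1}^{30} i² = 30·31·61/6 = 9455.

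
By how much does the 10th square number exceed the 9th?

19

n² − (n−1)² = 2n − 1, so 10² − 9² = 2·10 − 1 = 19.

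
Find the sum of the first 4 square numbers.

Σ_{i=1}^{4} i² = 4·5·9/6 = 30.

30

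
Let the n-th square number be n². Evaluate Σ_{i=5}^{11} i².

Σ_{i=5}^{11} i² = 506 − 30 = 476.

476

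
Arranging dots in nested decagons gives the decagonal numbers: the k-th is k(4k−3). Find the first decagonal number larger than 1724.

1870

Solve n(4n−3) > 1724 for integer n.
The largest n with value ≤ 1724 is 21 (since 1701 ≤ 1724 < 1870), so the first above is n = 22, value 1870.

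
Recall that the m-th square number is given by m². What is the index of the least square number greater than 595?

Solve n² > 595 for integer n.
The largest n with value ≤ 595 is 24 (since 576 ≤ 595 < 625), so the first above is n = 25, value 625.

25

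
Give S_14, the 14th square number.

The 14th square number is n² with n = 14.
14² = 196.

196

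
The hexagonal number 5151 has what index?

Set n(2n−1) = 5151, giving 2n² − n − 5151 = 0.
So n = (1 + 203) / 4 = 204/4 = 51.

51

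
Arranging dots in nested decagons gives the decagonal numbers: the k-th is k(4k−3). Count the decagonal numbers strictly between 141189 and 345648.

The n-th decagonal number is n(4n−3).
Smallest index with value > 141189: n = 189 (giving 142317).
Largest index with value < 345648: n = 294 (giving 344862).
Indices 189 through 294: 106 terms.

106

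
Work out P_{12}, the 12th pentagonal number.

210

The 12th pentagonal number is n(3n−1)/2 with n = 12.
12·(3·12 − 1)/2 = 12·35/2 = 210.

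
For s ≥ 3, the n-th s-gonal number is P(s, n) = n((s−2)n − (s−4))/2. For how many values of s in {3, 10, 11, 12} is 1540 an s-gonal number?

2

s = 3: P(3, 55) = 1540. ✓
s = 10: P(10, 20) = 1540. ✓
s = 11: P(11, 18) = 1395 and P(11, 19) = 1558; 1540 is not s-gonal.
s = 12: P(12, 17) = 1377 and P(12, 18) = 1548; 1540 is not s-gonal.
Hits: s ∈ {3, 10} → 2.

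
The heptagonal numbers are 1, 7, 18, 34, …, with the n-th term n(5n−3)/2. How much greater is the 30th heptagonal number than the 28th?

30·(5·30 − 3)/2 = 2205 and 28·(5·28 − 3)/2 = 1918.
Difference: 2205 − 1918 = 287.

287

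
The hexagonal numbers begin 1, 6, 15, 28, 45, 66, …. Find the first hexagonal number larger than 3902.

4005

Solve n(2n−1) > 3902 for integer n.
The largest n with value ≤ 3902 is 44 (since 3828 ≤ 3902 < 4005), so the first above is n = 45, value 4005.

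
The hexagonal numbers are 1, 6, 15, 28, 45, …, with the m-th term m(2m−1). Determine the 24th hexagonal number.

24·(2·24 − 1) = 24·47 = 1128.

1128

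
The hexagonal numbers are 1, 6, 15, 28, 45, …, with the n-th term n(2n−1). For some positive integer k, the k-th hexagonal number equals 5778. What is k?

54

Set n(2n−1) = 5778, giving 2n² − n − 5778 = 0.
The discriminant is 1 + 8·5778 = 46225, and √46225 = 215.
So n = (1 + 215) / 4 = 216/4 = 54.
Check: 54·(2·54 − 1) = 5778. ✓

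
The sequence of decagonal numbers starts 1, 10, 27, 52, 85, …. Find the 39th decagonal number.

The 39th decagonal number is n(4n−3) with n = 39.
39·(4·39 − 3) = 39·153 = 5967.

5967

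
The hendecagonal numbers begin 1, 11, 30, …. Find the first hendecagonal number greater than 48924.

Solve n(9n−7)/2 > 48924 for integer n.
The largest n with value ≤ 48924 is 104 (since 48308 ≤ 48924 < 49245), so the first above is n = 105, value 49245.

49245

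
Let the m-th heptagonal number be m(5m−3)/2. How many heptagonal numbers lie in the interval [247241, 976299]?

311

The n-th heptagonal number is n(5n−3)/2.
Smallest index with value ≥ 247241: n = 315 (giving 247590).
Largest index with value ≤ 976299: n = 625 (giving 975625).
Indices 315 through 625: 311 terms.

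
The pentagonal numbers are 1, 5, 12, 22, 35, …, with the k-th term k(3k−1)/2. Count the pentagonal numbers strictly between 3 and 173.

9

The n-th pentagonal number is n(3n−1)/2.
Smallest index with value > 3: n = 2 (giving 5).
Largest index with value < 173: n = 10 (giving 145).
Indices 2 through 10: 9 terms.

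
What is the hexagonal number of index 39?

3003

The 39th hexagonal number is n(2n−1) with n = 39.
39·(2·39 − 1) = 39·77 = 3003.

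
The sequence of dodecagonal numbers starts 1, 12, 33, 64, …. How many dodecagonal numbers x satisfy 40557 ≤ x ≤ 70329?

The n-th dodecagonal number is n(5n−4).
Smallest index with value ≥ 40557: n = 91 (giving 41041).
Largest index with value ≤ 70329: n = 119 (giving 70329).
Indices 91 through 119: 29 terms.

29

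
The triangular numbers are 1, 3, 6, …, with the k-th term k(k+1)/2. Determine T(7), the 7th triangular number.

The 7th triangular number is n(n+1)/2 with n = 7.
7·8/2 = 56/2 = 28.

28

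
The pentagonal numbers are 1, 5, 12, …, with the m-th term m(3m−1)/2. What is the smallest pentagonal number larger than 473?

477

Solve n(3n−1)/2 > 473 for integer n.
The largest n with value ≤ 473 is 17 (since 425 ≤ 473 < 477), so the first above is n = 18, value 477.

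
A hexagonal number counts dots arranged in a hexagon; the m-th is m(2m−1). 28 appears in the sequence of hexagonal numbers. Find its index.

4

Set n(2n−1) = 28, giving 2n² − n − 28 = 0.
So n = (1 + 15) / 4 = 16/4 = 4.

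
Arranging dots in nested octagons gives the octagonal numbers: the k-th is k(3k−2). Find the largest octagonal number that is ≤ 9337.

Solve n(3n−2) ≤ 9337 for integer n.
n = 56 gives 9296 ≤ 9337, while n = 57 gives 9633 > 9337; so the answer is 9296.

9296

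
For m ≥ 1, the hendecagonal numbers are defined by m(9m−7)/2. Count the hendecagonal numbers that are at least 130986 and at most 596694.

194

The n-th hendecagonal number is n(9n−7)/2.
Smallest index with value ≥ 130986: n = 171 (giving 130986).
Largest index with value ≤ 596694: n = 364 (giving 594958).
Indices 171 through 364: 194 terms.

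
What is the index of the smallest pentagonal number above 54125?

191

Solve n(3n−1)/2 > 54125 for integer n.
The largest n with value ≤ 54125 is 190 (since 54055 ≤ 54125 < 54626), so the first above is n = 191, value 54626.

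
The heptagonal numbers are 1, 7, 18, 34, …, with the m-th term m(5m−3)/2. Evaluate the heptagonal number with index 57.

57·(5·57 − 3)/2 = 57·282/2 = 57·141 = 8037.

8037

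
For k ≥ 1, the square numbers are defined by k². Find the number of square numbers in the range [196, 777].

14

The n-th square number is n².
Smallest index with value ≥ 196: n = 14 (giving 196).
Largest index with value ≤ 777: n = 27 (giving 729).
Indices 14 through 27: 14 terms.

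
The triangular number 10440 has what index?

144

Set n(n+1)/2 = 10440, giving n² + n − 20880 = 0.
The discriminant is 1 + 8·10440 = 83521, and √83521 = 289.
So n = (-1 + 289) / 2 = 288/2 = 144.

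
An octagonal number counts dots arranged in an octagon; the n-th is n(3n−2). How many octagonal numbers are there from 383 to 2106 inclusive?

15

The n-th octagonal number is n(3n−2).
Smallest index with value ≥ 383: n = 12 (giving 408).
Largest index with value ≤ 2106: n = 26 (giving 1976).
Indices 12 through 26: 15 terms.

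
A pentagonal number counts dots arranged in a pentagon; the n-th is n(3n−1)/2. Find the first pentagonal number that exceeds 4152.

Solve n(3n−1)/2 > 4152 for integer n.
The largest n with value ≤ 4152 is 52 (since 4030 ≤ 4152 < 4187), so the first above is n = 53, value 4187.

4187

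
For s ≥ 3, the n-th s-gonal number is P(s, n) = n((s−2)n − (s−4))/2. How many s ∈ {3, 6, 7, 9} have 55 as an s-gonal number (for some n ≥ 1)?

s = 3: P(3, 10) = 55. ✓
s = 6: P(6, 5) = 45 and P(6, 6) = 66; 55 is not s-gonal.
s = 7: P(7, 5) = 55. ✓
s = 9: P(9, 4) = 46 and P(9, 5) = 75; 55 is not s-gonal.
Hits: s ∈ {3, 7} → 2.

2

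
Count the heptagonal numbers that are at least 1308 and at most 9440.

38

The n-th heptagonal number is n(5n−3)/2.
Smallest index with value ≥ 1308: n = 24 (giving 1404).
Largest index with value ≤ 9440: n = 61 (giving 9211).
Indices 24 through 61: 38 terms.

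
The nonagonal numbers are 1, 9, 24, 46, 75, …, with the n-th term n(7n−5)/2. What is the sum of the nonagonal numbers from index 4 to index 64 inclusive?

307806

Σ i(7i−5)/2 = (7Σi² − 5Σi) / 2 over i = 4..64.
Σi = 2080 − 6 = 2074 and Σi² = 89440 − 14 = 89426.
(7·89426 − 5·2074) / 2 = 615612/2 = 307806.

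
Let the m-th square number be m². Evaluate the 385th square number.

The 385th square number is n² with n = 385.
385² = 148225.

148225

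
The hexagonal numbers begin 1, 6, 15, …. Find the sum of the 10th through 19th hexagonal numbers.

Σ i(2i−1) = 2Σi² − Σi over i = 10..19.
Σi = 190 − 45 = 145 and Σi² = 2470 − 285 = 2185.
2·2185 − 1·145 = 4225.

4225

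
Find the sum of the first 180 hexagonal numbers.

3904170

Σ i(2i−1) = 2Σi² − Σi over i = 1..180.
Σi = 16290 and Σi² = 1960230.
2·1960230 − 1·16290 = 3904170.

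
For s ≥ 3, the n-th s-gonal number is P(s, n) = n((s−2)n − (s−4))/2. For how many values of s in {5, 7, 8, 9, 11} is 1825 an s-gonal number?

s = 5: P(5, 35) = 1820 and P(5, 36) = 1926; 1825 is not s-gonal.
s = 7: P(7, 27) = 1782 and P(7, 28) = 1918; 1825 is not s-gonal.
s = 8: P(8, 25) = 1825. ✓
s = 9: P(9, 23) = 1794 and P(9, 24) = 1956; 1825 is not s-gonal.
s = 11: P(11, 20) = 1730 and P(11, 21) = 1911; 1825 is not s-gonal.
Hits: s ∈ {8} → 1.

1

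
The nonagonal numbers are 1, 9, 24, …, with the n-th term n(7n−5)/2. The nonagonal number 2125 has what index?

Set n(7n−5)/2 = 2125, giving 7n² − 5n − 4250 = 0.
The discriminant is 25 + 56·2125 = 119025, and √119025 = 345.
So n = (5 + 345) / 14 = 350/14 = 25.

25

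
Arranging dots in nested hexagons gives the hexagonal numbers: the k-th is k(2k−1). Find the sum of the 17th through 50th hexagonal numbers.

81719

Σ i(2i−1) = 2Σi² − Σi over i = 17..50.
Σi = 1275 − 136 = 1139 and Σi² = 42925 − 1496 = 41429.
2·41429 − 1·1139 = 81719.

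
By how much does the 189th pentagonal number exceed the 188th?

565

Consecutive pentagonal numbers differ by 3n − 2: here 3·189 − 2 = 565.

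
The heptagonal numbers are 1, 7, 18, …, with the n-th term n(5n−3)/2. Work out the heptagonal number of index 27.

1782

27·(5·27 − 3)/2 = 27·132/2 = 27·66 = 1782.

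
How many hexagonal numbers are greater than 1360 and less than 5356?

The n-th hexagonal number is n(2n−1).
Smallest index with value > 1360: n = 27 (giving 1431).
Largest index with value < 5356: n = 51 (giving 5151).
Indices 27 through 51: 25 terms.

25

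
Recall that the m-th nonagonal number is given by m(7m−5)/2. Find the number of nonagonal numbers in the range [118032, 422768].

The n-th nonagonal number is n(7n−5)/2.
Smallest index with value ≥ 118032: n = 184 (giving 118036).
Largest index with value ≤ 422768: n = 347 (giving 420564).
Indices 184 through 347: 164 terms.

164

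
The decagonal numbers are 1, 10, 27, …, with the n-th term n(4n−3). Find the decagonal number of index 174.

120582

The 174th decagonal number is n(4n−3) with n = 174.
174·(4·174 − 3) = 174·693 = 120582.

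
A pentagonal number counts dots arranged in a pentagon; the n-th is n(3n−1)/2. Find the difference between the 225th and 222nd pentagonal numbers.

225·(3·225 − 1)/2 = 75825 and 222·(3·222 − 1)/2 = 73815.
Difference: 75825 − 73815 = 2010.

2010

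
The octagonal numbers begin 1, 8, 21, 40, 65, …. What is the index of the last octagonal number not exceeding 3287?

33

Solve n(3n−2) ≤ 3287 for integer n.
n = 33 gives 3201 ≤ 3287, while n = 34 gives 3400 > 3287; so the answer is index 33.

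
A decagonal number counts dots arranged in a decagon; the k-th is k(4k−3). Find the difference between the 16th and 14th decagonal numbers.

16·(4·16 − 3) = 976 and 14·(4·14 − 3) = 742.
Difference: 976 − 742 = 234.

234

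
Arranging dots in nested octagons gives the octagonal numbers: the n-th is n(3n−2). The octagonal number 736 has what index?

16

Set n(3n−2) = 736, giving 3n² − 2n − 736 = 0.
The discriminant is 4 + 12·736 = 8836, and √8836 = 94.
So n = (2 + 94) / 6 = 96/6 = 16.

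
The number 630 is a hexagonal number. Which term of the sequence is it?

Set n(2n−1) = 630, giving 2n² − n − 630 = 0.
So n = (1 + 71) / 4 = 72/4 = 18.

18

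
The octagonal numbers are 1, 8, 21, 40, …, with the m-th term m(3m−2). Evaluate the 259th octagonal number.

259·(3·259 − 2) = 259·775 = 200725.

200725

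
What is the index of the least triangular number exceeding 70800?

Solve n(n+1)/2 > 70800 for integer n.
The largest n with value ≤ 70800 is 375 (since 70500 ≤ 70800 < 70876), so the first above is n = 376, value 70876.

376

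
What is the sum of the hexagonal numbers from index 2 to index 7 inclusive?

251

Σ i(2i−1) = 2Σi² − Σi over i = 2..7.
Σi = 28 − 1 = 27 and Σi² = 140 − 1 = 139.
2·139 − 1·27 = 251.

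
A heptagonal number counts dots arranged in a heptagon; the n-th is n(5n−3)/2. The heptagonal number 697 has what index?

Set n(5n−3)/2 = 697, giving 5n² − 3n − 1394 = 0.
The discriminant is 9 + 40·697 = 27889, and √27889 = 167.
So n = (3 + 167) / 10 = 170/10 = 17.
Check: 17·(5·17 − 3)/2 = 697. ✓

17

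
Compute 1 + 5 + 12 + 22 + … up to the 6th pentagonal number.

126

Σ i(3i−1)/2 = (3Σi² − Σi) / 2 over i = 1..6.
Σi = 21 and Σi² = 91.
(3·91 − 1·21) / 2 = 252/2 = 126.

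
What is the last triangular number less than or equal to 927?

Solve n(n+1)/2 ≤ 927 for integer n.
n = 42 gives 903 ≤ 927, while n = 43 gives 946 > 927; so the answer is 903.

903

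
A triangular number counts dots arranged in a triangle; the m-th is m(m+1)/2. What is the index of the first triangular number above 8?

4

Solve n(n+1)/2 > 8 for integer n.
The largest n with value ≤ 8 is 3 (since 6 ≤ 8 < 10), so the first above is n = 4, value 10.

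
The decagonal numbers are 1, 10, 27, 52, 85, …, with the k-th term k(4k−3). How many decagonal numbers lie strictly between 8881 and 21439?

The n-th decagonal number is n(4n−3).
Smallest index with value > 8881: n = 48 (giving 9072).
Largest index with value < 21439: n = 73 (giving 21097).
Indices 48 through 73: 26 terms.

26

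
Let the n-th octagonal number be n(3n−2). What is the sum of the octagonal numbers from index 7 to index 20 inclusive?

Σ i(3i−2) = 3Σi² − 2Σi over i = 7..20.
Σi = 210 − 21 = 189 and Σi² = 2870 − 91 = 2779.
3·2779 − 2·189 = 7959.

7959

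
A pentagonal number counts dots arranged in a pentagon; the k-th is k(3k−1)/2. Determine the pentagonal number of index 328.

161212

The 328th pentagonal number is n(3n−1)/2 with n = 328.
328·(3·328 − 1)/2 = 328·983/2 = 161212.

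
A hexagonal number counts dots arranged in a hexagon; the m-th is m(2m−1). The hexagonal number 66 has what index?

6

Set n(2n−1) = 66, giving 2n² − n − 66 = 0.
The discriminant is 1 + 8·66 = 529, and √529 = 23.
So n = (1 + 23) / 4 = 24/4 = 6.
Check: 6·(2·6 − 1) = 66. ✓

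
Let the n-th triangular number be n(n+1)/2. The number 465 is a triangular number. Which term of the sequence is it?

30

Set n(n+1)/2 = 465, giving n² + n − 930 = 0.
The discriminant is 1 + 8·465 = 3721, and √3721 = 61.
So n = (-1 + 61) / 2 = 60/2 = 30.
Check: 30·31/2 = 465. ✓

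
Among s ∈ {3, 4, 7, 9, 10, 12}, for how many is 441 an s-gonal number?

1

s = 3: P(3, 29) = 435 and P(3, 30) = 465; 441 is not s-gonal.
s = 4: P(4, 21) = 441. ✓
s = 7: P(7, 13) = 403 and P(7, 14) = 469; 441 is not s-gonal.
s = 9: P(9, 11) = 396 and P(9, 12) = 474; 441 is not s-gonal.
s = 10: P(10, 10) = 370 and P(10, 11) = 451; 441 is not s-gonal.
s = 12: P(12, 9) = 369 and P(12, 10) = 460; 441 is not s-gonal.
Hits: s ∈ {4} → 1.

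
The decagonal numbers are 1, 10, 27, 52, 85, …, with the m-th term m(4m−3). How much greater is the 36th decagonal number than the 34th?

36·(4·36 − 3) = 5076 and 34·(4·34 − 3) = 4522.
Difference: 5076 − 4522 = 554.

554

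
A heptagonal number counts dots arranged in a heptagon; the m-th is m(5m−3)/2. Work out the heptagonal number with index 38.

3553

The 38th heptagonal number is n(5n−3)/2 with n = 38.
38·(5·38 − 3)/2 = 38·187/2 = 3553.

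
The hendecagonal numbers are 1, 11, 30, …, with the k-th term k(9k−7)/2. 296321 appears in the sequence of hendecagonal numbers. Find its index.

257

Set n(9n−7)/2 = 296321, giving 9n² − 7n − 592642 = 0.
So n = (7 + 4619) / 18 = 4626/18 = 257.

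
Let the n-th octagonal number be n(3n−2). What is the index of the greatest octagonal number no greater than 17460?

Solve n(3n−2) ≤ 17460 for integer n.
n = 76 gives 17176 ≤ 17460, while n = 77 gives 17633 > 17460; so the answer is index 76.

76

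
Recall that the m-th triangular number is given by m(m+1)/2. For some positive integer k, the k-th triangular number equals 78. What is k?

Set n(n+1)/2 = 78, giving n² + n − 156 = 0.
So n = (-1 + 25) / 2 = 24/2 = 12.

12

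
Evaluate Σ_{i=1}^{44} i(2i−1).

57750

Σ i(2i−1) = 2Σi² − Σi over i = 1..44.
Σi = 990 and Σi² = 29370.
2·29370 − 1·990 = 57750.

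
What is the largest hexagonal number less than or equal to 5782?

Solve n(2n−1) ≤ 5782 for integer n.
n = 54 gives 5778 ≤ 5782, while n = 55 gives 5995 > 5782; so the answer is 5778.

5778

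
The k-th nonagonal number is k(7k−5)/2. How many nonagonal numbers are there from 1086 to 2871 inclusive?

The n-th nonagonal number is n(7n−5)/2.
Smallest index with value ≥ 1086: n = 18 (giving 1089).
Largest index with value ≤ 2871: n = 29 (giving 2871).
Indices 18 through 29: 12 terms.

12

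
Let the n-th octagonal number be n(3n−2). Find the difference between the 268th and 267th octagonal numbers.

1603

Consecutive octagonal numbers differ by 6n − 5: here 6·268 − 5 = 1603.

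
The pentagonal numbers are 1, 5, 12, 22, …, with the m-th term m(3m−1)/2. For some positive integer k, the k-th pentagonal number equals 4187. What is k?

53

Set n(3n−1)/2 = 4187, giving 3n² − n − 8374 = 0.
So n = (1 + 317) / 6 = 318/6 = 53.
Check: 53·(3·53 − 1)/2 = 4187. ✓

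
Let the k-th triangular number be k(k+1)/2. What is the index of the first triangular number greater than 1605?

57

Solve n(n+1)/2 > 1605 for integer n.
The largest n with value ≤ 1605 is 56 (since 1596 ≤ 1605 < 1653), so the first above is n = 57, value 1653.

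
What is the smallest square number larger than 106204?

Solve n² > 106204 for integer n.
The largest n with value ≤ 106204 is 325 (since 105625 ≤ 106204 < 106276), so the first above is n = 326, value 106276.

106276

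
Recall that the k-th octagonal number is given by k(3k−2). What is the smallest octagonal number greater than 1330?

1408

Solve n(3n−2) > 1330 for integer n.
The largest n with value ≤ 1330 is 21 (since 1281 ≤ 1330 < 1408), so the first above is n = 22, value 1408.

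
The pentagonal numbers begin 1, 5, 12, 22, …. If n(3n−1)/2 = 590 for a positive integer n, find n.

20

Set n(3n−1)/2 = 590, giving 3n² − n − 1180 = 0.
The discriminant is 1 + 24·590 = 14161, and √14161 = 119.
So n = (1 + 119) / 6 = 120/6 = 20.
Check: 20·(3·20 − 1)/2 = 590. ✓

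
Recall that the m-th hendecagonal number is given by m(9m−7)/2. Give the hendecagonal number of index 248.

248·(9·248 − 7)/2 = 248·2225/2 = 275900.

275900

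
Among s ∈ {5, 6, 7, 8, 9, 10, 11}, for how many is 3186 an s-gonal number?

2

s = 5: P(5, 46) = 3151 and P(5, 47) = 3290; 3186 is not s-gonal.
s = 6: P(6, 40) = 3160 and P(6, 41) = 3321; 3186 is not s-gonal.
s = 7: P(7, 36) = 3186. ✓
s = 8: P(8, 32) = 3008 and P(8, 33) = 3201; 3186 is not s-gonal.
s = 9: P(9, 30) = 3075 and P(9, 31) = 3286; 3186 is not s-gonal.
s = 10: P(10, 28) = 3052 and P(10, 29) = 3277; 3186 is not s-gonal.
s = 11: P(11, 27) = 3186. ✓
Hits: s ∈ {7, 11} → 2.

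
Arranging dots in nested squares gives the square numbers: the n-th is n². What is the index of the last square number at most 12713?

112

Solve n² ≤ 12713 for integer n.
n = 112 gives 12544 ≤ 12713, while n = 113 gives 12769 > 12713; so the answer is index 112.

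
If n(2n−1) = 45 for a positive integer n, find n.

Set n(2n−1) = 45, giving 2n² − n − 45 = 0.
The discriminant is 1 + 8·45 = 361, and √361 = 19.
So n = (1 + 19) / 4 = 20/4 = 5.

5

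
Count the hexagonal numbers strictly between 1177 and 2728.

13

The n-th hexagonal number is n(2n−1).
Smallest index with value > 1177: n = 25 (giving 1225).
Largest index with value < 2728: n = 37 (giving 2701).
Indices 25 through 37: 13 terms.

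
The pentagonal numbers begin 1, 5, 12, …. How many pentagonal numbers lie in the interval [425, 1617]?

17

The n-th pentagonal number is n(3n−1)/2.
Smallest index with value ≥ 425: n = 17 (giving 425).
Largest index with value ≤ 1617: n = 33 (giving 1617).
Indices 17 through 33: 17 terms.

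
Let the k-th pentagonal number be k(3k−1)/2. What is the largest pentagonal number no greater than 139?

117

Solve n(3n−1)/2 ≤ 139 for integer n.
n = 9 gives 117 ≤ 139, while n = 10 gives 145 > 139; so the answer is 117.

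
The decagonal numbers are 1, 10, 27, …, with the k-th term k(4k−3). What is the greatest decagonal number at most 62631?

Solve n(4n−3) ≤ 62631 for integer n.
n = 125 gives 62125 ≤ 62631, while n = 126 gives 63126 > 62631; so the answer is 62125.

62125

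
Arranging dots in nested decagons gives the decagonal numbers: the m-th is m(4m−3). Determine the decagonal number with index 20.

The 20th decagonal number is n(4n−3) with n = 20.
20·(4·20 − 3) = 20·77 = 1540.

1540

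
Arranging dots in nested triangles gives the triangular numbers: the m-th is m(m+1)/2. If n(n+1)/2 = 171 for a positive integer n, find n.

18

Set n(n+1)/2 = 171, giving n² + n − 342 = 0.
The discriminant is 1 + 8·171 = 1369, and √1369 = 37.
So n = (-1 + 37) / 2 = 36/2 = 18.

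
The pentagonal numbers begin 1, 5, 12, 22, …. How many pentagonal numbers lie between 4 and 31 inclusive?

3

The n-th pentagonal number is n(3n−1)/2.
Smallest index with value ≥ 4: n = 2 (giving 5).
Largest index with value ≤ 31: n = 4 (giving 22).
Indices 2 through 4: 3 terms.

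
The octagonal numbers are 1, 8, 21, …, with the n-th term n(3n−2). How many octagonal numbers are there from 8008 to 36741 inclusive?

The n-th octagonal number is n(3n−2).
Smallest index with value ≥ 8008: n = 52 (giving 8008).
Largest index with value ≤ 36741: n = 111 (giving 36741).
Indices 52 through 111: 60 terms.

60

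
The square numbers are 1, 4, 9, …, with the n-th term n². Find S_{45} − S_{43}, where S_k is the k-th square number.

45² = 2025 and 43² = 1849.
Difference: 2025 − 1849 = 176.

176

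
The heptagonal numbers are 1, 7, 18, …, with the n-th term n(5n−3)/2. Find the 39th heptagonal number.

The 39th heptagonal number is n(5n−3)/2 with n = 39.
39·(5·39 − 3)/2 = 39·192/2 = 39·96 = 3744.

3744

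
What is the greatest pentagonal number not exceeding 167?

145

Solve n(3n−1)/2 ≤ 167 for integer n.
n = 10 gives 145 ≤ 167, while n = 11 gives 176 > 167; so the answer is 145.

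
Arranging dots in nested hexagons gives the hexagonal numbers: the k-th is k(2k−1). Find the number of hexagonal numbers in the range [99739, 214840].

The n-th hexagonal number is n(2n−1).
Smallest index with value ≥ 99739: n = 224 (giving 100128).
Largest index with value ≤ 214840: n = 328 (giving 214840).
Indices 224 through 328: 105 terms.

105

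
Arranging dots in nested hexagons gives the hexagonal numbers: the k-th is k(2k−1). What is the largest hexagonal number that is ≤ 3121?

3003

Solve n(2n−1) ≤ 3121 for integer n.
n = 39 gives 3003 ≤ 3121, while n = 40 gives 3160 > 3121; so the answer is 3003.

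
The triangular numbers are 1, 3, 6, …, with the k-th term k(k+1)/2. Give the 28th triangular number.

406

28·29/2 = 812/2 = 406.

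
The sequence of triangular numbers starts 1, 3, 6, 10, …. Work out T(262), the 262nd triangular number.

34453

The 262nd triangular number is n(n+1)/2 with n = 262.
262·263/2 = 68906/2 = 34453.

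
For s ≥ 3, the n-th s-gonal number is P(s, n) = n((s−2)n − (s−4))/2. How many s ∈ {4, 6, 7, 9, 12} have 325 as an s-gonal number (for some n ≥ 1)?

2

s = 4: P(4, 18) = 324 and P(4, 19) = 361; 325 is not s-gonal.
s = 6: P(6, 13) = 325. ✓
s = 7: P(7, 11) = 286 and P(7, 12) = 342; 325 is not s-gonal.
s = 9: P(9, 10) = 325. ✓
s = 12: P(12, 8) = 288 and P(12, 9) = 369; 325 is not s-gonal.
Hits: s ∈ {6, 9} → 2.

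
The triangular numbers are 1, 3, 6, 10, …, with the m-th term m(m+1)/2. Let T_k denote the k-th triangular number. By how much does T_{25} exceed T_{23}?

25·26/2 = 325 and 23·24/2 = 276.
Difference: 325 − 276 = 49.

49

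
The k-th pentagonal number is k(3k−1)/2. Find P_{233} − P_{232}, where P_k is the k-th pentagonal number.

697

Consecutive pentagonal numbers differ by 3n − 2: here 3·233 − 2 = 697.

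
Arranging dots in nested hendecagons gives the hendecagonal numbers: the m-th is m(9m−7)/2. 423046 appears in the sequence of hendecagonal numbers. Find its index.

307

Set n(9n−7)/2 = 423046, giving 9n² − 7n − 846092 = 0.
So n = (7 + 5519) / 18 = 5526/18 = 307.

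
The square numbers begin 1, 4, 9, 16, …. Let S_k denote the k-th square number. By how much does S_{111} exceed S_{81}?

5760

111² = 12321 and 81² = 6561.
Difference: 12321 − 6561 = 5760.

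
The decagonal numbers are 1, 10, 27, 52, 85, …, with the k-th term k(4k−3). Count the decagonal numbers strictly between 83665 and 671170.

The n-th decagonal number is n(4n−3).
Smallest index with value > 83665: n = 146 (giving 84826).
Largest index with value < 671170: n = 409 (giving 667897).
Indices 146 through 409: 264 terms.

264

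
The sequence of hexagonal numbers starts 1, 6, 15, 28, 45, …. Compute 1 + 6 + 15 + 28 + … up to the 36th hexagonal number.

31746

Σ i(2i−1) = 2Σi² − Σi over i = 1..36.
Σi = 666 and Σi² = 16206.
2·16206 − 1·666 = 31746.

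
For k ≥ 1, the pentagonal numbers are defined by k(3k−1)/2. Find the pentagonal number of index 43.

43·(3·43 − 1)/2 = 43·128/2 = 43·64 = 2752.

2752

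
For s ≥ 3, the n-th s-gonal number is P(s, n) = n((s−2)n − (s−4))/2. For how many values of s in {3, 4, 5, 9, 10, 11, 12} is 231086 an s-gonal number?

1

s = 3: P(3, 679) = 230860 and P(3, 680) = 231540; 231086 is not s-gonal.
s = 4: P(4, 480) = 230400 and P(4, 481) = 231361; 231086 is not s-gonal.
s = 5: P(5, 392) = 230300 and P(5, 393) = 231477; 231086 is not s-gonal.
s = 9: P(9, 257) = 230529 and P(9, 258) = 232329; 231086 is not s-gonal.
s = 10: P(10, 240) = 229680 and P(10, 241) = 231601; 231086 is not s-gonal.
s = 11: P(11, 227) = 231086. ✓
s = 12: P(12, 215) = 230265 and P(12, 216) = 232416; 231086 is not s-gonal.
Hits: s ∈ {11} → 1.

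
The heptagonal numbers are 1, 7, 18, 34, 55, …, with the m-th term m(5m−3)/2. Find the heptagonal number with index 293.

214183

293·(5·293 − 3)/2 = 293·1462/2 = 293·731 = 214183.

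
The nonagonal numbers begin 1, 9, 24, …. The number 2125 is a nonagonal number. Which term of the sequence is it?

Set n(7n−5)/2 = 2125, giving 7n² − 5n − 4250 = 0.
So n = (5 + 345) / 14 = 350/14 = 25.

25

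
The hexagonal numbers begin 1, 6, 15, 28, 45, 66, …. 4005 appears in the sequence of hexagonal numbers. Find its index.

Set n(2n−1) = 4005, giving 2n² − n − 4005 = 0.
The discriminant is 1 + 8·4005 = 32041, and √32041 = 179.
So n = (1 + 179) / 4 = 180/4 = 45.

45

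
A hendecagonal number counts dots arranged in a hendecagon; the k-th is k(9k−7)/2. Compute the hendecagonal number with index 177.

140361

The 177th hendecagonal number is n(9n−7)/2 with n = 177.
177·(9·177 − 7)/2 = 177·1586/2 = 177·793 = 140361.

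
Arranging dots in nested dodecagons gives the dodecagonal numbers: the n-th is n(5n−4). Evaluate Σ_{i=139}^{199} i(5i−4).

8764419

Σ i(5i−4) = 5Σi² − 4Σi over i = 139..199.
Σi = 19900 − 9591 = 10309 and Σi² = 2646700 − 885569 = 1761131.
5·1761131 − 4·10309 = 8764419.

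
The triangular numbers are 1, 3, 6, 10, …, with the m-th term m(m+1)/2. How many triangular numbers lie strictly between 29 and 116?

The n-th triangular number is n(n+1)/2.
Smallest index with value > 29: n = 8 (giving 36).
Largest index with value < 116: n = 14 (giving 105).
Indices 8 through 14: 7 terms.

7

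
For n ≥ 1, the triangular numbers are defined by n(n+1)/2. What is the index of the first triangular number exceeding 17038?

Solve n(n+1)/2 > 17038 for integer n.
The largest n with value ≤ 17038 is 184 (since 17020 ≤ 17038 < 17205), so the first above is n = 185, value 17205.

185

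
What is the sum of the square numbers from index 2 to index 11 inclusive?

505

Σ_{i=2}^{11} i² = 506 − 1 = 505.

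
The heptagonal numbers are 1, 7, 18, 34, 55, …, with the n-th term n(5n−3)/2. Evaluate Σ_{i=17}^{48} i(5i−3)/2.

89760

Σ i(5i−3)/2 = (5Σi² − 3Σi) / 2 over i = 17..48.
Σi = 1176 − 136 = 1040 and Σi² = 38024 − 1496 = 36528.
(5·36528 − 3·1040) / 2 = 179520/2 = 89760.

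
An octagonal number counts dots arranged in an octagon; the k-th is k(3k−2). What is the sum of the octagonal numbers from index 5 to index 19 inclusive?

6960

Σ i(3i−2) = 3Σi² − 2Σi over i = 5..19.
Σi = 190 − 10 = 180 and Σi² = 2470 − 30 = 2440.
3·2440 − 2·180 = 6960.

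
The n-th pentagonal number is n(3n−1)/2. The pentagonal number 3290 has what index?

47

Set n(3n−1)/2 = 3290, giving 3n² − n − 6580 = 0.
The discriminant is 1 + 24·3290 = 78961, and √78961 = 281.
So n = (1 + 281) / 6 = 282/6 = 47.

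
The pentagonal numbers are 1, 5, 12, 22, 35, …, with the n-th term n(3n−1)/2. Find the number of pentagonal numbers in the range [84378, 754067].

The n-th pentagonal number is n(3n−1)/2.
Smallest index with value ≥ 84378: n = 238 (giving 84847).
Largest index with value ≤ 754067: n = 709 (giving 753667).
Indices 238 through 709: 472 terms.

472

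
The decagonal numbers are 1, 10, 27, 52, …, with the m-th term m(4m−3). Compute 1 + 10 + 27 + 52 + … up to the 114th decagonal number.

1981795

Σ i(4i−3) = 4Σi² − 3Σi over i = 1..114.
Σi = 6555 and Σi² = 500365.
4·500365 − 3·6555 = 1981795.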